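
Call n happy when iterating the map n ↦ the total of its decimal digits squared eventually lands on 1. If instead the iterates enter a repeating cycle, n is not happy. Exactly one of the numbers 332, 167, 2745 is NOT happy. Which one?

332

332: 332 → 22 → 8 → 64 → 52 → 29 → 85 → 89 → 145 → 42 → 20 → 4 → 16 → 37 → 58 → 89  — repeats 89 (not happy)
167: 167 → 86 → 100 → 1  — reaches 1 (happy)
2745: 2745 → 94 → 97 → 130 → 10 → 1  — reaches 1 (happy)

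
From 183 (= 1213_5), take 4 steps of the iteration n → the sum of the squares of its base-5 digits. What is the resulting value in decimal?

13

183 = (1,2,1,3)_5 → 15
15 = (3,0)_5 → 9
9 = (1,4)_5 → 17
17 = (3,2)_5 → 13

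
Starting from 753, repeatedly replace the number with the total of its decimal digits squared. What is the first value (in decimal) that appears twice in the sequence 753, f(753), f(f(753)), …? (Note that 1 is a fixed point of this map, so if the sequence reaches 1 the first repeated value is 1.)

58

753 → 7² + 5² + 3² = 83
83 → 8² + 3² = 73
73 → 7² + 3² = 58
58 → 5² + 8² = 89
89 → 8² + 9² = 145
145 → 1² + 4² + 5² = 42
42 → 4² + 2² = 20
20 → 2² + 0² = 4
4 → 4² = 16
16 → 1² + 6² = 37
37 → 3² + 7² = 58  — 58 already appeared earlier.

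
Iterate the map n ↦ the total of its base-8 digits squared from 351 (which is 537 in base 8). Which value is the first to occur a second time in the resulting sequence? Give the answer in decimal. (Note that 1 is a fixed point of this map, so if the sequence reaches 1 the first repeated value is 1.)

26

351 = (5,3,7)_8 → 5² + 3² + 7² = 83
83 = (1,2,3)_8 → 1² + 2² + 3² = 14
14 = (1,6)_8 → 1² + 6² = 37
37 = (4,5)_8 → 4² + 5² = 41
41 = (5,1)_8 → 5² + 1² = 26
26 = (3,2)_8 → 3² + 2² = 13
13 = (1,5)_8 → 1² + 5² = 26  — 26 already appeared earlier.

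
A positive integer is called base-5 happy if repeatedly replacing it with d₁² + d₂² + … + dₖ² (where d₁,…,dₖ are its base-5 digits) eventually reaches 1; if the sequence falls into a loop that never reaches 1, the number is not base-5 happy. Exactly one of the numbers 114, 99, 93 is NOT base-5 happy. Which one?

114: 114 → 36 → 6 → 2 → 4 → 16 → 10 → 4  — repeats 4 (not base-5 happy)
99: 99 → 41 → 11 → 5 → 1  — reaches 1 (base-5 happy)
93: 93 → 27 → 5 → 1  — reaches 1 (base-5 happy)

114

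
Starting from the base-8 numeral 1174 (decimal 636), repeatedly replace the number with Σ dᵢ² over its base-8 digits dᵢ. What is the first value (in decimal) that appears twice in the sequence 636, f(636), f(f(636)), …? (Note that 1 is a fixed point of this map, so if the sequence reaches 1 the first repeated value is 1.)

636 = (1,1,7,4)_8 → 1² + 1² + 7² + 4² = 67
67 = (1,0,3)_8 → 1² + 0² + 3² = 10
10 = (1,2)_8 → 1² + 2² = 5
5 = (5)_8 → 5² = 25
25 = (3,1)_8 → 3² + 1² = 10  — 10 already appeared earlier.

10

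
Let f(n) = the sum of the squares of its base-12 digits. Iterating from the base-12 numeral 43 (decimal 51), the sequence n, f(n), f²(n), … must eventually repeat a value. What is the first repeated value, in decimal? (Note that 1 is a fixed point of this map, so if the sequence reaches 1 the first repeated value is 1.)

25

51 = (4,3)_12 → 4² + 3² = 16 + 9 = 25
25 = (2,1)_12 → 2² + 1² = 4 + 1 = 5
5 = (5)_12 → 5² = 25  — 25 already appeared earlier.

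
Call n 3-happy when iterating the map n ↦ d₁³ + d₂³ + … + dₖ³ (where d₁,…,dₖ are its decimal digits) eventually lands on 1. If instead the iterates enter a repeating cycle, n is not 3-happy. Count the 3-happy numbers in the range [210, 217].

1

210: 210 → 9 → 729 → 1080 → 513 → 153 → 153  — not 3-happy
211: 211 → 10 → 1  — 3-happy
212: 212 → 17 → 344 → 155 → 251 → 134 → 92 → 737 → 713 → 371 → 371  — not 3-happy
213: 213 → 36 → 243 → 99 → 1458 → 702 → 351 → 153 → 153  — not 3-happy
214: 214 → 73 → 370 → 370  — not 3-happy
215: 215 → 134 → 92 → 737 → 713 → 371 → 371  — not 3-happy
216: 216 → 225 → 141 → 66 → 432 → 99 → 1458 → 702 → 351 → 153 → 153  — not 3-happy
217: 217 → 352 → 160 → 217  — not 3-happy
3-happy: 211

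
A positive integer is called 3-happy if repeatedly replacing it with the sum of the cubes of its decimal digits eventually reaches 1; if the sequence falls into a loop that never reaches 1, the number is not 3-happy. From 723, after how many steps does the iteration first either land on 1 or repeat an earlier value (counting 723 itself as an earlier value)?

11

723 → 7³ + 2³ + 3³ = 343 + 8 + 27 = 378
378 → 3³ + 7³ + 8³ = 27 + 343 + 512 = 882
882 → 8³ + 8³ + 2³ = 512 + 512 + 8 = 1032
1032 → 1³ + 0³ + 3³ + 2³ = 1 + 0 + 27 + 8 = 36
36 → 3³ + 6³ = 27 + 216 = 243
243 → 2³ + 4³ + 3³ = 8 + 64 + 27 = 99
99 → 9³ + 9³ = 729 + 729 = 1458
1458 → 1³ + 4³ + 5³ + 8³ = 1 + 64 + 125 + 512 = 702
702 → 7³ + 0³ + 2³ = 343 + 0 + 8 = 351
351 → 3³ + 5³ + 1³ = 27 + 125 + 1 = 153
153 → 1³ + 5³ + 3³ = 1 + 125 + 27 = 153  — 153 repeats.
That took 11 steps.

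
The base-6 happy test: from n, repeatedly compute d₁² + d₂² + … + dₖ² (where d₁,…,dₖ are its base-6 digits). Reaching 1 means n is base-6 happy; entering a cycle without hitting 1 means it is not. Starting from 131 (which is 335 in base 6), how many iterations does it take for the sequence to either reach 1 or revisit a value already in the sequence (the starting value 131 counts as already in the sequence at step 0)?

131 = (3,3,5)_6 → 3² + 3² + 5² = 9 + 9 + 25 = 43
43 = (1,1,1)_6 → 1² + 1² + 1² = 1 + 1 + 1 = 3
3 = (3)_6 → 3² = 9
9 = (1,3)_6 → 1² + 3² = 1 + 9 = 10
10 = (1,4)_6 → 1² + 4² = 1 + 16 = 17
17 = (2,5)_6 → 2² + 5² = 4 + 25 = 29
29 = (4,5)_6 → 4² + 5² = 16 + 25 = 41
41 = (1,0,5)_6 → 1² + 0² + 5² = 1 + 0 + 25 = 26
26 = (4,2)_6 → 4² + 2² = 16 + 4 = 20
20 = (3,2)_6 → 3² + 2² = 9 + 4 = 13
13 = (2,1)_6 → 2² + 1² = 4 + 1 = 5
5 = (5)_6 → 5² = 25
25 = (4,1)_6 → 4² + 1² = 16 + 1 = 17  — 17 repeats.
That took 13 steps.

13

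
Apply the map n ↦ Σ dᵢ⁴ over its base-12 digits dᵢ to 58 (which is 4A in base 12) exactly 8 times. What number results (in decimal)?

58 = (4,10)_12 → 4⁴ + 10⁴ = 256 + 10000 = 10256
10256 = (5,11,2,8)_12 → 5⁴ + 11⁴ + 2⁴ + 8⁴ = 625 + 14641 + 16 + 4096 = 19378
19378 = (11,2,6,10)_12 → 11⁴ + 2⁴ + 6⁴ + 10⁴ = 14641 + 16 + 1296 + 10000 = 25953
25953 = (1,3,0,2,9)_12 → 1⁴ + 3⁴ + 0⁴ + 2⁴ + 9⁴ = 1 + 81 + 0 + 16 + 6561 = 6659
6659 = (3,10,2,11)_12 → 3⁴ + 10⁴ + 2⁴ + 11⁴ = 81 + 10000 + 16 + 14641 = 24738
24738 = (1,2,3,9,6)_12 → 1⁴ + 2⁴ + 3⁴ + 9⁴ + 6⁴ = 1 + 16 + 81 + 6561 + 1296 = 7955
7955 = (4,7,2,11)_12 → 4⁴ + 7⁴ + 2⁴ + 11⁴ = 256 + 2401 + 16 + 14641 = 17314
17314 = (10,0,2,10)_12 → 10⁴ + 0⁴ + 2⁴ + 10⁴ = 10000 + 0 + 16 + 10000 = 20016

20016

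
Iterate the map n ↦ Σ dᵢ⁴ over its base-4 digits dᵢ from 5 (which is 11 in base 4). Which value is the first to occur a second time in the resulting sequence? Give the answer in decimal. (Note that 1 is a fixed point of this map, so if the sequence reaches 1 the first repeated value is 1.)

5 = (1,1)_4 → 2
2 = (2)_4 → 16
16 = (1,0,0)_4 → 1  — reached the fixed point 1.
1 → 1, so 1 is the first repeated value.

1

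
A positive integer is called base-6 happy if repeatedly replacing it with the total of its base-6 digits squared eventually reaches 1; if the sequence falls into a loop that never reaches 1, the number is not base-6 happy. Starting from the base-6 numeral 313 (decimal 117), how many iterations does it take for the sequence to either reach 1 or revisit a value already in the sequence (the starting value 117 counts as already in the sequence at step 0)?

117 = (3,1,3)_6 → 3² + 1² + 3² = 19
19 = (3,1)_6 → 3² + 1² = 10
10 = (1,4)_6 → 1² + 4² = 17
17 = (2,5)_6 → 2² + 5² = 29
29 = (4,5)_6 → 4² + 5² = 41
41 = (1,0,5)_6 → 1² + 0² + 5² = 26
26 = (4,2)_6 → 4² + 2² = 20
20 = (3,2)_6 → 3² + 2² = 13
13 = (2,1)_6 → 2² + 1² = 5
5 = (5)_6 → 5² = 25
25 = (4,1)_6 → 4² + 1² = 17  — 17 repeats.
That took 11 steps.

11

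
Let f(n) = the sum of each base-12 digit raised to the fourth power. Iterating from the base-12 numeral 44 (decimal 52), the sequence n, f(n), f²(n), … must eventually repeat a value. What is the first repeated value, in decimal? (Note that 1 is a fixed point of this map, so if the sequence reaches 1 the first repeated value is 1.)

52 = (4,4)_12 → 512
512 = (3,6,8)_12 → 5473
5473 = (3,2,0,1)_12 → 98
98 = (8,2)_12 → 4112
4112 = (2,4,6,8)_12 → 5664
5664 = (3,3,4,0)_12 → 418
418 = (2,10,10)_12 → 20016
20016 = (11,7,0,0)_12 → 17042
17042 = (9,10,4,2)_12 → 16833
16833 = (9,8,10,9)_12 → 27218
27218 = (1,3,9,0,2)_12 → 6659
6659 = (3,10,2,11)_12 → 24738
24738 = (1,2,3,9,6)_12 → 7955
7955 = (4,7,2,11)_12 → 17314
17314 = (10,0,2,10)_12 → 20016  — 20016 already appeared earlier.

20016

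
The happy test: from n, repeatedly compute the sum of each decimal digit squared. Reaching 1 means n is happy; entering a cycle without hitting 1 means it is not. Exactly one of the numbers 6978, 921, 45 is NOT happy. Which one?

6978: 6978 → 230 → 13 → 10 → 1  — reaches 1 (happy)
921: 921 → 86 → 100 → 1  — reaches 1 (happy)
45: 45 → 41 → 17 → 50 → 25 → 29 → 85 → 89 → 145 → 42 → 20 → 4 → 16 → 37 → 58 → 89  — repeats 89 (not happy)

45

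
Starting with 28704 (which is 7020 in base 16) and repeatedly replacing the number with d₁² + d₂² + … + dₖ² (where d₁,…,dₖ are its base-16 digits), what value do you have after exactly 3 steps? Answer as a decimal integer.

28704 = (7,0,2,0)_16 → 7² + 0² + 2² + 0² = 49 + 0 + 4 + 0 = 53
53 = (3,5)_16 → 3² + 5² = 9 + 25 = 34
34 = (2,2)_16 → 2² + 2² = 4 + 4 = 8

8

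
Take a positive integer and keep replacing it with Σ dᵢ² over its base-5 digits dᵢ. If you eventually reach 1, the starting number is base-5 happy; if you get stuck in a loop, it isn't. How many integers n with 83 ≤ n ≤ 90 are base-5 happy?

83: 83 → 19 → 25 → 1  (reaches 1)
84: 84 → 26 → 2 → 4 → 16 → 10 → 4  (repeats 4)
85: 85 → 13 → 13  (repeats 13)
86: 86 → 14 → 20 → 16 → 10 → 4 → 16  (repeats 16)
87: 87 → 17 → 13 → 13  (repeats 13)
88: 88 → 22 → 20 → 16 → 10 → 4 → 16  (repeats 16)
89: 89 → 29 → 17 → 13 → 13  (repeats 13)
90: 90 → 18 → 18  (repeats 18)
base-5 happy: 83

1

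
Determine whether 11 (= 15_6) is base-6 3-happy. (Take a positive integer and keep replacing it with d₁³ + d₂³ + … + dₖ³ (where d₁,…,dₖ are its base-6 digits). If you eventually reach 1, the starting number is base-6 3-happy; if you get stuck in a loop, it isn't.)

not base-6 3-happy

11 = (1,5)_6 → 126
126 = (3,3,0)_6 → 54
54 = (1,3,0)_6 → 28
28 = (4,4)_6 → 128
128 = (3,3,2)_6 → 62
62 = (1,4,2)_6 → 73
73 = (2,0,1)_6 → 9
9 = (1,3)_6 → 28  — 28 already seen; the sequence cycles without reaching 1.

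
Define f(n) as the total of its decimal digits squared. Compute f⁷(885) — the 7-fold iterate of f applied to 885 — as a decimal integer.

885 → 153
153 → 35
35 → 34
34 → 25
25 → 29
29 → 85
85 → 89

89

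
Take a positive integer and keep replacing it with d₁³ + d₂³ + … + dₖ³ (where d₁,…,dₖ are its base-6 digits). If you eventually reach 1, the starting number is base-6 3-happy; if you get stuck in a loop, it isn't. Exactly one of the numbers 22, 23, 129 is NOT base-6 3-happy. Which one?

23

22: 22 → 91 → 36 → 1  — reaches 1 (base-6 3-happy)
23: 23 → 152 → 73 → 9 → 28 → 128 → 62 → 73  — repeats 73 (not base-6 3-happy)
129: 129 → 81 → 36 → 1  — reaches 1 (base-6 3-happy)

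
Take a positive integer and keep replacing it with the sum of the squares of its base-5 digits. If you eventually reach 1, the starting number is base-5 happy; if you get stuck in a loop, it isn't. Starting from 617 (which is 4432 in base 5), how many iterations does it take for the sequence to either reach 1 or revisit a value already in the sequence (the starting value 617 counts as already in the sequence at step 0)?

617 = (4,4,3,2)_5 → 45
45 = (1,4,0)_5 → 17
17 = (3,2)_5 → 13
13 = (2,3)_5 → 13  — 13 repeats.
That took 4 steps.

4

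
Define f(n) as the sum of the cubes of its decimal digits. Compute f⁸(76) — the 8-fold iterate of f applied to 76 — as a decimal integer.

76 → 559
559 → 979
979 → 1801
1801 → 514
514 → 190
190 → 730
730 → 370
370 → 370

370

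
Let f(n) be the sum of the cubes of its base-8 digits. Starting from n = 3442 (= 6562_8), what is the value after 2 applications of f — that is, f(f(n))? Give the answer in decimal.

342

3442 = (6,5,6,2)_8 → 6³ + 5³ + 6³ + 2³ = 216 + 125 + 216 + 8 = 565
565 = (1,0,6,5)_8 → 1³ + 0³ + 6³ + 5³ = 1 + 0 + 216 + 125 = 342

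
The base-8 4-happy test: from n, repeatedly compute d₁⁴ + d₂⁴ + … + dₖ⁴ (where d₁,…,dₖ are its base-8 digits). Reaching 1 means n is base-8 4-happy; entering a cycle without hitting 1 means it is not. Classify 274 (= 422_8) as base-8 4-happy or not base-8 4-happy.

base-8 4-happy

274 = (4,2,2)_8 → 288
288 = (4,4,0)_8 → 512
512 = (1,0,0,0)_8 → 1  — reached 1.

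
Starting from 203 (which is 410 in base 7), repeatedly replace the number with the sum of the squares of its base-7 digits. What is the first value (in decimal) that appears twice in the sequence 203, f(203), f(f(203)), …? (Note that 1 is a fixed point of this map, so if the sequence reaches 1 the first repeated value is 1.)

203 = (4,1,0)_7 → 17
17 = (2,3)_7 → 13
13 = (1,6)_7 → 37
37 = (5,2)_7 → 29
29 = (4,1)_7 → 17  — 17 already appeared earlier.

17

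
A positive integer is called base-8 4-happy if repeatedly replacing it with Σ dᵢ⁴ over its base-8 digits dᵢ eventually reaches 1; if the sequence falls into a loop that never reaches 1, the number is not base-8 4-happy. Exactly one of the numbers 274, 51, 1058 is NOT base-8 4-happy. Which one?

51

274: 274 → 288 → 512 → 1  — reaches 1 (base-8 4-happy)
51: 51 → 1377 → 898 → 1313 → 529 → 18 → 32 → 256 → 256  — repeats 256 (not base-8 4-happy)
1058: 1058 → 288 → 512 → 1  — reaches 1 (base-8 4-happy)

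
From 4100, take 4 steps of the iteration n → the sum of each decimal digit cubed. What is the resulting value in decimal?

4100 → 65
65 → 341
341 → 92
92 → 737

737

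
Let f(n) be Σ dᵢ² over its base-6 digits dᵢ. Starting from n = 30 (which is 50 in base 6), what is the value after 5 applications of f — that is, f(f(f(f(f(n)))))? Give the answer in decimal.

30 = (5,0)_6 → 25
25 = (4,1)_6 → 17
17 = (2,5)_6 → 29
29 = (4,5)_6 → 41
41 = (1,0,5)_6 → 26

26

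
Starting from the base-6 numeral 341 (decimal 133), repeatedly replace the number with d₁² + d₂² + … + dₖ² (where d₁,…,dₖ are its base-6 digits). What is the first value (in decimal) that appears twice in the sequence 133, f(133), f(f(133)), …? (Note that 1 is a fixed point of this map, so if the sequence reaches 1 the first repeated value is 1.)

133 = (3,4,1)_6 → 3² + 4² + 1² = 26
26 = (4,2)_6 → 4² + 2² = 20
20 = (3,2)_6 → 3² + 2² = 13
13 = (2,1)_6 → 2² + 1² = 5
5 = (5)_6 → 5² = 25
25 = (4,1)_6 → 4² + 1² = 17
17 = (2,5)_6 → 2² + 5² = 29
29 = (4,5)_6 → 4² + 5² = 41
41 = (1,0,5)_6 → 1² + 0² + 5² = 26  — 26 already appeared earlier.

26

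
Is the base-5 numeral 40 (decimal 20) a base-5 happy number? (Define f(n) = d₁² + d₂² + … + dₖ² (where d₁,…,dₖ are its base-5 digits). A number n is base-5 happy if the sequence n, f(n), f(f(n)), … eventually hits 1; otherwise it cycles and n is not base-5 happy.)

20 = (4,0)_5 → 4² + 0² = 16 + 0 = 16
16 = (3,1)_5 → 3² + 1² = 9 + 1 = 10
10 = (2,0)_5 → 2² + 0² = 4 + 0 = 4
4 = (4)_5 → 4² = 16  — 16 already seen; the sequence cycles without reaching 1.

not base-5 happy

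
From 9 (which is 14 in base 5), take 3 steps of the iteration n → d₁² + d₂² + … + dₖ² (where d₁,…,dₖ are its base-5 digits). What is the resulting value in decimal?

9 = (1,4)_5 → 1² + 4² = 17
17 = (3,2)_5 → 3² + 2² = 13
13 = (2,3)_5 → 2² + 3² = 13

13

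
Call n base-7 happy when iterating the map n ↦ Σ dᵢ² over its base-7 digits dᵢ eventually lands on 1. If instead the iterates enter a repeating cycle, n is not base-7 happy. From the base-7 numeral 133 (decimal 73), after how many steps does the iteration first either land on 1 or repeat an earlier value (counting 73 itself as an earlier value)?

73 = (1,3,3)_7 → 19
19 = (2,5)_7 → 29
29 = (4,1)_7 → 17
17 = (2,3)_7 → 13
13 = (1,6)_7 → 37
37 = (5,2)_7 → 29  — 29 repeats.
That took 6 steps.

6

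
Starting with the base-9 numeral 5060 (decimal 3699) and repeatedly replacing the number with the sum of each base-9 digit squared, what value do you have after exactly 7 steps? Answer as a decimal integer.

65

3699 = (5,0,6,0)_9 → 5² + 0² + 6² + 0² = 61
61 = (6,7)_9 → 6² + 7² = 85
85 = (1,0,4)_9 → 1² + 0² + 4² = 17
17 = (1,8)_9 → 1² + 8² = 65
65 = (7,2)_9 → 7² + 2² = 53
53 = (5,8)_9 → 5² + 8² = 89
89 = (1,0,8)_9 → 1² + 0² + 8² = 65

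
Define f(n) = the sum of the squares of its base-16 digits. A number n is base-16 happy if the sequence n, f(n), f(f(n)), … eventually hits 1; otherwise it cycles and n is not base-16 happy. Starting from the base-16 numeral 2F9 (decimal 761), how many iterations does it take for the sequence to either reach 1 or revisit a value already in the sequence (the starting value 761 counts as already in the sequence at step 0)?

11

761 = (2,15,9)_16 → 2² + 15² + 9² = 310
310 = (1,3,6)_16 → 1² + 3² + 6² = 46
46 = (2,14)_16 → 2² + 14² = 200
200 = (12,8)_16 → 12² + 8² = 208
208 = (13,0)_16 → 13² + 0² = 169
169 = (10,9)_16 → 10² + 9² = 181
181 = (11,5)_16 → 11² + 5² = 146
146 = (9,2)_16 → 9² + 2² = 85
85 = (5,5)_16 → 5² + 5² = 50
50 = (3,2)_16 → 3² + 2² = 13
13 = (13)_16 → 13² = 169  — 169 repeats.
That took 11 steps.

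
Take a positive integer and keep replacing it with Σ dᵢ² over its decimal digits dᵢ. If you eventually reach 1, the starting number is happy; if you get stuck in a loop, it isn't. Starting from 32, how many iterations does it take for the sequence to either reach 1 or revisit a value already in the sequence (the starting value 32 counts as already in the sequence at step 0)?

32 → 13
13 → 10
10 → 1  — reached 1.
That took 3 steps.

3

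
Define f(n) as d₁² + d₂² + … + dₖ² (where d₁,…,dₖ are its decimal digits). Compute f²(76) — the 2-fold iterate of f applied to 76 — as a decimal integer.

76 → 7² + 6² = 49 + 36 = 85
85 → 8² + 5² = 64 + 25 = 89

89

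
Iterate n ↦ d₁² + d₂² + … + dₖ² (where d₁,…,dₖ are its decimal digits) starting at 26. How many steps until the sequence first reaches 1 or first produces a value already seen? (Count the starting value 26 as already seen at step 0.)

26 → 2² + 6² = 4 + 36 = 40
40 → 4² + 0² = 16 + 0 = 16
16 → 1² + 6² = 1 + 36 = 37
37 → 3² + 7² = 9 + 49 = 58
58 → 5² + 8² = 25 + 64 = 89
89 → 8² + 9² = 64 + 81 = 145
145 → 1² + 4² + 5² = 1 + 16 + 25 = 42
42 → 4² + 2² = 16 + 4 = 20
20 → 2² + 0² = 4 + 0 = 4
4 → 4² = 16  — 16 repeats.
That took 10 steps.

10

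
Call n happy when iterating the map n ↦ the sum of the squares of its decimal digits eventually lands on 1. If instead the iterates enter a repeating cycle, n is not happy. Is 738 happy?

738 → 7² + 3² + 8² = 49 + 9 + 64 = 122
122 → 1² + 2² + 2² = 1 + 4 + 4 = 9
9 → 9² = 81
81 → 8² + 1² = 64 + 1 = 65
65 → 6² + 5² = 36 + 25 = 61
61 → 6² + 1² = 36 + 1 = 37
37 → 3² + 7² = 9 + 49 = 58
58 → 5² + 8² = 25 + 64 = 89
89 → 8² + 9² = 64 + 81 = 145
145 → 1² + 4² + 5² = 1 + 16 + 25 = 42
42 → 4² + 2² = 16 + 4 = 20
20 → 2² + 0² = 4 + 0 = 4
4 → 4² = 16
16 → 1² + 6² = 1 + 36 = 37  — 37 already seen; the sequence cycles without reaching 1.

not happy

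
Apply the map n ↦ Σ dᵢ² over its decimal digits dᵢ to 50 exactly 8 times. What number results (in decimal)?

50 → 5² + 0² = 25
25 → 2² + 5² = 29
29 → 2² + 9² = 85
85 → 8² + 5² = 89
89 → 8² + 9² = 145
145 → 1² + 4² + 5² = 42
42 → 4² + 2² = 20
20 → 2² + 0² = 4

4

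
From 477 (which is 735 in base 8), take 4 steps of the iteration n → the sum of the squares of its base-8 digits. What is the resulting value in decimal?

41

477 = (7,3,5)_8 → 83
83 = (1,2,3)_8 → 14
14 = (1,6)_8 → 37
37 = (4,5)_8 → 41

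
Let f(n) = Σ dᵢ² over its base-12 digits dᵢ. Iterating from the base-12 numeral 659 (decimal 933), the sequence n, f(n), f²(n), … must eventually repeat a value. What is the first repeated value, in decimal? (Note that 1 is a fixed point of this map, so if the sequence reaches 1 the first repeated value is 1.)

29

933 = (6,5,9)_12 → 6² + 5² + 9² = 36 + 25 + 81 = 142
142 = (11,10)_12 → 11² + 10² = 121 + 100 = 221
221 = (1,6,5)_12 → 1² + 6² + 5² = 1 + 36 + 25 = 62
62 = (5,2)_12 → 5² + 2² = 25 + 4 = 29
29 = (2,5)_12 → 2² + 5² = 4 + 25 = 29  — 29 already appeared earlier.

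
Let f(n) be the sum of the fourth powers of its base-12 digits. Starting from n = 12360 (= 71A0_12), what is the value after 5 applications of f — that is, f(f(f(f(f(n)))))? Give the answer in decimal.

418

12360 = (7,1,10,0)_12 → 7⁴ + 1⁴ + 10⁴ + 0⁴ = 2401 + 1 + 10000 + 0 = 12402
12402 = (7,2,1,6)_12 → 7⁴ + 2⁴ + 1⁴ + 6⁴ = 2401 + 16 + 1 + 1296 = 3714
3714 = (2,1,9,6)_12 → 2⁴ + 1⁴ + 9⁴ + 6⁴ = 16 + 1 + 6561 + 1296 = 7874
7874 = (4,6,8,2)_12 → 4⁴ + 6⁴ + 8⁴ + 2⁴ = 256 + 1296 + 4096 + 16 = 5664
5664 = (3,3,4,0)_12 → 3⁴ + 3⁴ + 4⁴ + 0⁴ = 81 + 81 + 256 + 0 = 418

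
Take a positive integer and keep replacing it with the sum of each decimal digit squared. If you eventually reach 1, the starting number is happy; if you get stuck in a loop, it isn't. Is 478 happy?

happy

478 → 4² + 7² + 8² = 16 + 49 + 64 = 129
129 → 1² + 2² + 9² = 1 + 4 + 81 = 86
86 → 8² + 6² = 64 + 36 = 100
100 → 1² + 0² + 0² = 1 + 0 + 0 = 1  — reached 1.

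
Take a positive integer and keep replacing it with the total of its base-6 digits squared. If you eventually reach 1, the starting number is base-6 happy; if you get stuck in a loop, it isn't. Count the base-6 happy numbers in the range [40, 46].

40: 40 → 17 → 29 → 41 → 26 → 20 → 13 → 5 → 25 → 17  — not base-6 happy
41: 41 → 26 → 20 → 13 → 5 → 25 → 17 → 29 → 41  — not base-6 happy
42: 42 → 2 → 4 → 16 → 20 → 13 → 5 → 25 → 17 → 29 → 41 → 26 → 20  — not base-6 happy
43: 43 → 3 → 9 → 10 → 17 → 29 → 41 → 26 → 20 → 13 → 5 → 25 → 17  — not base-6 happy
44: 44 → 6 → 1  — base-6 happy
45: 45 → 11 → 26 → 20 → 13 → 5 → 25 → 17 → 29 → 41 → 26  — not base-6 happy
46: 46 → 18 → 9 → 10 → 17 → 29 → 41 → 26 → 20 → 13 → 5 → 25 → 17  — not base-6 happy
base-6 happy: 44

1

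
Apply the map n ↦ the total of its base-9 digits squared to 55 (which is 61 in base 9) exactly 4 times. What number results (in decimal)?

53

55 = (6,1)_9 → 6² + 1² = 37
37 = (4,1)_9 → 4² + 1² = 17
17 = (1,8)_9 → 1² + 8² = 65
65 = (7,2)_9 → 7² + 2² = 53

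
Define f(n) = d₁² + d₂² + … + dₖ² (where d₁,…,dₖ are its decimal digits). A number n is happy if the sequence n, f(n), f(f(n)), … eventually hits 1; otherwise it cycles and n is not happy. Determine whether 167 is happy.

happy

167 → 1² + 6² + 7² = 86
86 → 8² + 6² = 100
100 → 1² + 0² + 0² = 1  — reached 1.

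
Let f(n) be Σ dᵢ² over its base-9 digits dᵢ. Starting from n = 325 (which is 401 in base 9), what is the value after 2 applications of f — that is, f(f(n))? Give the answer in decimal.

325 = (4,0,1)_9 → 4² + 0² + 1² = 17
17 = (1,8)_9 → 1² + 8² = 65

65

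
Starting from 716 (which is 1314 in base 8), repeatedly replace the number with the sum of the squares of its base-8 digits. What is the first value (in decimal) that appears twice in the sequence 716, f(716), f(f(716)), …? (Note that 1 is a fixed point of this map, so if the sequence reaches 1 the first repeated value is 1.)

1

716 = (1,3,1,4)_8 → 1² + 3² + 1² + 4² = 27
27 = (3,3)_8 → 3² + 3² = 18
18 = (2,2)_8 → 2² + 2² = 8
8 = (1,0)_8 → 1² + 0² = 1  — reached the fixed point 1.
1 → 1, so 1 is the first repeated value.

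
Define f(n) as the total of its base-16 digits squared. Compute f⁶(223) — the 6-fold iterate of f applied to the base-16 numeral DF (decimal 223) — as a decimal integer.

170

223 = (13,15)_16 → 13² + 15² = 169 + 225 = 394
394 = (1,8,10)_16 → 1² + 8² + 10² = 1 + 64 + 100 = 165
165 = (10,5)_16 → 10² + 5² = 100 + 25 = 125
125 = (7,13)_16 → 7² + 13² = 49 + 169 = 218
218 = (13,10)_16 → 13² + 10² = 169 + 100 = 269
269 = (1,0,13)_16 → 1² + 0² + 13² = 1 + 0 + 169 = 170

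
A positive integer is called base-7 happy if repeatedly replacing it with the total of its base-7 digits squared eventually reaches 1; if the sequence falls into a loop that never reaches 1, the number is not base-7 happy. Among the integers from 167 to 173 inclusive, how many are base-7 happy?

167: 167 → 49 → 1  — base-7 happy
168: 168 → 18 → 20 → 40 → 50 → 2 → 4 → 16 → 8 → 2  — not base-7 happy
169: 169 → 19 → 29 → 17 → 13 → 37 → 29  — not base-7 happy
170: 170 → 22 → 10 → 10  — not base-7 happy
171: 171 → 27 → 45 → 45  — not base-7 happy
172: 172 → 34 → 52 → 10 → 10  — not base-7 happy
173: 173 → 43 → 37 → 29 → 17 → 13 → 37  — not base-7 happy
base-7 happy: 167

1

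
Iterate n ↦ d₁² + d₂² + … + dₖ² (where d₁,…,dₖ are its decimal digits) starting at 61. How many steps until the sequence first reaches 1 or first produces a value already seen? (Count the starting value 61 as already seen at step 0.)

9

61 → 6² + 1² = 36 + 1 = 37
37 → 3² + 7² = 9 + 49 = 58
58 → 5² + 8² = 25 + 64 = 89
89 → 8² + 9² = 64 + 81 = 145
145 → 1² + 4² + 5² = 1 + 16 + 25 = 42
42 → 4² + 2² = 16 + 4 = 20
20 → 2² + 0² = 4 + 0 = 4
4 → 4² = 16
16 → 1² + 6² = 1 + 36 = 37  — 37 repeats.
That took 9 steps.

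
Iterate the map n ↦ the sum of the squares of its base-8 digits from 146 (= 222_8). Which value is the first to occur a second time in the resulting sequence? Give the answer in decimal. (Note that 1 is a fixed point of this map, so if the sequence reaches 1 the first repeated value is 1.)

146 = (2,2,2)_8 → 2² + 2² + 2² = 12
12 = (1,4)_8 → 1² + 4² = 17
17 = (2,1)_8 → 2² + 1² = 5
5 = (5)_8 → 5² = 25
25 = (3,1)_8 → 3² + 1² = 10
10 = (1,2)_8 → 1² + 2² = 5  — 5 already appeared earlier.

5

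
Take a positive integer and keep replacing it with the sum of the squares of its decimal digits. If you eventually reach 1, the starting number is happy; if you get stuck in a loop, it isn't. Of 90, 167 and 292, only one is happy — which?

167

90: 90 → 81 → 65 → 61 → 37 → 58 → 89 → 145 → 42 → 20 → 4 → 16 → 37  — repeats 37 (not happy)
167: 167 → 86 → 100 → 1  — reaches 1 (happy)
292: 292 → 89 → 145 → 42 → 20 → 4 → 16 → 37 → 58 → 89  — repeats 89 (not happy)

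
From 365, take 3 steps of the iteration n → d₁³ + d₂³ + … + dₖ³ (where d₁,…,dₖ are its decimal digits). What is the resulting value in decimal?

365 → 3³ + 6³ + 5³ = 368
368 → 3³ + 6³ + 8³ = 755
755 → 7³ + 5³ + 5³ = 593

593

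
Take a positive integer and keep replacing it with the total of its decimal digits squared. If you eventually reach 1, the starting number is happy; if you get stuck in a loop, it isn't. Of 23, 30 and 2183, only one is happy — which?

23: 23 → 13 → 10 → 1  — reaches 1 (happy)
30: 30 → 9 → 81 → 65 → 61 → 37 → 58 → 89 → 145 → 42 → 20 → 4 → 16 → 37  — repeats 37 (not happy)
2183: 2183 → 78 → 113 → 11 → 2 → 4 → 16 → 37 → 58 → 89 → 145 → 42 → 20 → 4  — repeats 4 (not happy)

23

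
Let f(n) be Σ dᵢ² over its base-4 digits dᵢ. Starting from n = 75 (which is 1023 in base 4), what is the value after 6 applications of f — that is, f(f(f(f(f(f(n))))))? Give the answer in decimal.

1

75 = (1,0,2,3)_4 → 1² + 0² + 2² + 3² = 1 + 0 + 4 + 9 = 14
14 = (3,2)_4 → 3² + 2² = 9 + 4 = 13
13 = (3,1)_4 → 3² + 1² = 9 + 1 = 10
10 = (2,2)_4 → 2² + 2² = 4 + 4 = 8
8 = (2,0)_4 → 2² + 0² = 4 + 0 = 4
4 = (1,0)_4 → 1² + 0² = 1 + 0 = 1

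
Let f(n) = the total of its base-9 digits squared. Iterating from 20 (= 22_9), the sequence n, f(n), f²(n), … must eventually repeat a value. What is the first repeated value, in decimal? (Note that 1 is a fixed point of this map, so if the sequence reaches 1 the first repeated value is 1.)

50

20 = (2,2)_9 → 2² + 2² = 4 + 4 = 8
8 = (8)_9 → 8² = 64
64 = (7,1)_9 → 7² + 1² = 49 + 1 = 50
50 = (5,5)_9 → 5² + 5² = 25 + 25 = 50  — 50 already appeared earlier.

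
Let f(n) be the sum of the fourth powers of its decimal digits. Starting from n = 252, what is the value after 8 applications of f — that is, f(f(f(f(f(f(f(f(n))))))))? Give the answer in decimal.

4514

252 → 657
657 → 4322
4322 → 369
369 → 7938
7938 → 13139
13139 → 6725
6725 → 4338
4338 → 4514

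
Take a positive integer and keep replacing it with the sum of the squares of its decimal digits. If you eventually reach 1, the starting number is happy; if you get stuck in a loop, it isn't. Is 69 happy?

69 → 6² + 9² = 36 + 81 = 117
117 → 1² + 1² + 7² = 1 + 1 + 49 = 51
51 → 5² + 1² = 25 + 1 = 26
26 → 2² + 6² = 4 + 36 = 40
40 → 4² + 0² = 16 + 0 = 16
16 → 1² + 6² = 1 + 36 = 37
37 → 3² + 7² = 9 + 49 = 58
58 → 5² + 8² = 25 + 64 = 89
89 → 8² + 9² = 64 + 81 = 145
145 → 1² + 4² + 5² = 1 + 16 + 25 = 42
42 → 4² + 2² = 16 + 4 = 20
20 → 2² + 0² = 4 + 0 = 4
4 → 4² = 16  — 16 already seen; the sequence cycles without reaching 1.

not happy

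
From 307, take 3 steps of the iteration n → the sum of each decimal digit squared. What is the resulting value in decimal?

307 → 3² + 0² + 7² = 9 + 0 + 49 = 58
58 → 5² + 8² = 25 + 64 = 89
89 → 8² + 9² = 64 + 81 = 145

145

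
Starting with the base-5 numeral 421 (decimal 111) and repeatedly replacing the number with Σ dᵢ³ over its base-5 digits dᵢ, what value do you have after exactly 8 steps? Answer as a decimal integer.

35

111 = (4,2,1)_5 → 4³ + 2³ + 1³ = 64 + 8 + 1 = 73
73 = (2,4,3)_5 → 2³ + 4³ + 3³ = 8 + 64 + 27 = 99
99 = (3,4,4)_5 → 3³ + 4³ + 4³ = 27 + 64 + 64 = 155
155 = (1,1,1,0)_5 → 1³ + 1³ + 1³ + 0³ = 1 + 1 + 1 + 0 = 3
3 = (3)_5 → 3³ = 27
27 = (1,0,2)_5 → 1³ + 0³ + 2³ = 1 + 0 + 8 = 9
9 = (1,4)_5 → 1³ + 4³ = 1 + 64 = 65
65 = (2,3,0)_5 → 2³ + 3³ + 0³ = 8 + 27 + 0 = 35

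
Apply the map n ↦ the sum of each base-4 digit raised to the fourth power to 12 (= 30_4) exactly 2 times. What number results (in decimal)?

3

12 = (3,0)_4 → 3⁴ + 0⁴ = 81
81 = (1,1,0,1)_4 → 1⁴ + 1⁴ + 0⁴ + 1⁴ = 3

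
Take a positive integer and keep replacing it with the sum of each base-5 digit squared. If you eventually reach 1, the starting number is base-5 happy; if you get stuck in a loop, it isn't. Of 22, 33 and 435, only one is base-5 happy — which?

33

22: 22 → 20 → 16 → 10 → 4 → 16  — repeats 16 (not base-5 happy)
33: 33 → 11 → 5 → 1  — reaches 1 (base-5 happy)
435: 435 → 17 → 13 → 13  — repeats 13 (not base-5 happy)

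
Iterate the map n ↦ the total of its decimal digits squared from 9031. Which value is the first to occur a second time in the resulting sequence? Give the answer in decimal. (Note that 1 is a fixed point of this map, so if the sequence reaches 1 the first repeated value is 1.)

1

9031 → 9² + 0² + 3² + 1² = 81 + 0 + 9 + 1 = 91
91 → 9² + 1² = 81 + 1 = 82
82 → 8² + 2² = 64 + 4 = 68
68 → 6² + 8² = 36 + 64 = 100
100 → 1² + 0² + 0² = 1 + 0 + 0 = 1  — reached the fixed point 1.
1 → 1, so 1 is the first repeated value.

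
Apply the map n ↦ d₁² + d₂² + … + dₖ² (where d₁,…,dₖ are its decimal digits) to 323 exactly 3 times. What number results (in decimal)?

64

323 → 3² + 2² + 3² = 22
22 → 2² + 2² = 8
8 → 8² = 64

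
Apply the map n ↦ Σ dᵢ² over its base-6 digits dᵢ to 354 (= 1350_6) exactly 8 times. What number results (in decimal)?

354 = (1,3,5,0)_6 → 1² + 3² + 5² + 0² = 1 + 9 + 25 + 0 = 35
35 = (5,5)_6 → 5² + 5² = 25 + 25 = 50
50 = (1,2,2)_6 → 1² + 2² + 2² = 1 + 4 + 4 = 9
9 = (1,3)_6 → 1² + 3² = 1 + 9 = 10
10 = (1,4)_6 → 1² + 4² = 1 + 16 = 17
17 = (2,5)_6 → 2² + 5² = 4 + 25 = 29
29 = (4,5)_6 → 4² + 5² = 16 + 25 = 41
41 = (1,0,5)_6 → 1² + 0² + 5² = 1 + 0 + 25 = 26

26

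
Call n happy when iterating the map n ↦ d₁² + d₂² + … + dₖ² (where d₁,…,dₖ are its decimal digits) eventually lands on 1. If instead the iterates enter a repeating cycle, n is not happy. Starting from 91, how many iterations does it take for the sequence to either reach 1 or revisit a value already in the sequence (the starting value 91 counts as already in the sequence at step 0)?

91 → 9² + 1² = 81 + 1 = 82
82 → 8² + 2² = 64 + 4 = 68
68 → 6² + 8² = 36 + 64 = 100
100 → 1² + 0² + 0² = 1 + 0 + 0 = 1  — reached 1.
That took 4 steps.

4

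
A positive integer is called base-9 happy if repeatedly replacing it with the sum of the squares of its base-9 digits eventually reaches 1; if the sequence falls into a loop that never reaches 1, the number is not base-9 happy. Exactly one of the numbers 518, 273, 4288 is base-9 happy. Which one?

273

518: 518 → 70 → 98 → 66 → 58 → 52 → 74 → 68 → 74  — repeats 74 (not base-9 happy)
273: 273 → 27 → 9 → 1  — reaches 1 (base-9 happy)
4288: 4288 → 154 → 66 → 58 → 52 → 74 → 68 → 74  — repeats 74 (not base-9 happy)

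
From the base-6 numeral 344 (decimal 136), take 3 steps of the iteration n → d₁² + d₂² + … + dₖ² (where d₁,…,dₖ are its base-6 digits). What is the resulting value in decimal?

136 = (3,4,4)_6 → 41
41 = (1,0,5)_6 → 26
26 = (4,2)_6 → 20

20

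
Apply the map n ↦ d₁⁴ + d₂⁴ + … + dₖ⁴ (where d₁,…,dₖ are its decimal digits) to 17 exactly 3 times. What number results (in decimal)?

17 → 1⁴ + 7⁴ = 2402
2402 → 2⁴ + 4⁴ + 0⁴ + 2⁴ = 288
288 → 2⁴ + 8⁴ + 8⁴ = 8208

8208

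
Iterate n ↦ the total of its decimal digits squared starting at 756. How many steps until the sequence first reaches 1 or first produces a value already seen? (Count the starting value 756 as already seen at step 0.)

11

756 → 7² + 5² + 6² = 110
110 → 1² + 1² + 0² = 2
2 → 2² = 4
4 → 4² = 16
16 → 1² + 6² = 37
37 → 3² + 7² = 58
58 → 5² + 8² = 89
89 → 8² + 9² = 145
145 → 1² + 4² + 5² = 42
42 → 4² + 2² = 20
20 → 2² + 0² = 4  — 4 repeats.
That took 11 steps.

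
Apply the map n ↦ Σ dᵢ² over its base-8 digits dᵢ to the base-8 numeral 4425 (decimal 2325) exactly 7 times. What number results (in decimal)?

4

2325 = (4,4,2,5)_8 → 4² + 4² + 2² + 5² = 61
61 = (7,5)_8 → 7² + 5² = 74
74 = (1,1,2)_8 → 1² + 1² + 2² = 6
6 = (6)_8 → 6² = 36
36 = (4,4)_8 → 4² + 4² = 32
32 = (4,0)_8 → 4² + 0² = 16
16 = (2,0)_8 → 2² + 0² = 4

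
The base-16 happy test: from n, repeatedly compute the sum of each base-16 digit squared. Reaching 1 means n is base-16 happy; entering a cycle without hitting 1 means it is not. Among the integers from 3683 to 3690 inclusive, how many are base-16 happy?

3683: 3683 → 241 → 226 → 200 → 208 → 169 → 181 → 146 → 85 → 50 → 13 → 169  (repeats 169)
3684: 3684 → 248 → 289 → 6 → 36 → 20 → 17 → 2 → 4 → 16 → 1  (reaches 1)
3685: 3685 → 257 → 2 → 4 → 16 → 1  (reaches 1)
3686: 3686 → 268 → 145 → 82 → 29 → 170 → 200 → 208 → 169 → 181 → 146 → 85 → 50 → 13 → 169  (repeats 169)
3687: 3687 → 281 → 83 → 34 → 8 → 64 → 16 → 1  (reaches 1)
3688: 3688 → 296 → 69 → 41 → 85 → 50 → 13 → 169 → 181 → 146 → 85  (repeats 85)
3689: 3689 → 313 → 91 → 146 → 85 → 50 → 13 → 169 → 181 → 146  (repeats 146)
3690: 3690 → 332 → 161 → 101 → 61 → 178 → 125 → 218 → 269 → 170 → 200 → 208 → 169 → 181 → 146 → 85 → 50 → 13 → 169  (repeats 169)
base-16 happy: 3684, 3685, 3687

3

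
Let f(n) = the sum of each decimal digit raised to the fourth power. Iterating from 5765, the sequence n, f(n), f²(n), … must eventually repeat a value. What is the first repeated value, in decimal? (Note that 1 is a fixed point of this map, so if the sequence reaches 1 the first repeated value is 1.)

5765 → 4947
4947 → 9474
9474 → 9474  — 9474 already appeared earlier.

9474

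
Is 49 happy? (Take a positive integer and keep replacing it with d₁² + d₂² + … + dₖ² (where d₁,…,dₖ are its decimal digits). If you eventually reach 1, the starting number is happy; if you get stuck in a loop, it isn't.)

happy

49 → 4² + 9² = 97
97 → 9² + 7² = 130
130 → 1² + 3² + 0² = 10
10 → 1² + 0² = 1  — reached 1.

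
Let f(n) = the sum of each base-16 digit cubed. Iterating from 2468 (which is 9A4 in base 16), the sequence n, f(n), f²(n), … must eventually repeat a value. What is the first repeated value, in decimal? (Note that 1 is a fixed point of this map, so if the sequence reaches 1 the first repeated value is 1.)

65

2468 = (9,10,4)_16 → 9³ + 10³ + 4³ = 1793
1793 = (7,0,1)_16 → 7³ + 0³ + 1³ = 344
344 = (1,5,8)_16 → 1³ + 5³ + 8³ = 638
638 = (2,7,14)_16 → 2³ + 7³ + 14³ = 3095
3095 = (12,1,7)_16 → 12³ + 1³ + 7³ = 2072
2072 = (8,1,8)_16 → 8³ + 1³ + 8³ = 1025
1025 = (4,0,1)_16 → 4³ + 0³ + 1³ = 65
65 = (4,1)_16 → 4³ + 1³ = 65  — 65 already appeared earlier.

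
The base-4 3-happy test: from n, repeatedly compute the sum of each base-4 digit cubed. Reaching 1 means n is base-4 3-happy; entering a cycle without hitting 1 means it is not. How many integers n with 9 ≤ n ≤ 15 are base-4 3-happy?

1

9: 9 → 9  — not base-4 3-happy
10: 10 → 16 → 1  — base-4 3-happy
11: 11 → 35 → 35  — not base-4 3-happy
12: 12 → 27 → 36 → 9 → 9  — not base-4 3-happy
13: 13 → 28 → 28  — not base-4 3-happy
14: 14 → 35 → 35  — not base-4 3-happy
15: 15 → 54 → 36 → 9 → 9  — not base-4 3-happy
base-4 3-happy: 10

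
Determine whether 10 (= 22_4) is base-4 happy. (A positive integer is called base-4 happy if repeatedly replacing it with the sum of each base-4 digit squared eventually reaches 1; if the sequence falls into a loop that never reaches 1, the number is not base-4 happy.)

base-4 happy

10 = (2,2)_4 → 2² + 2² = 8
8 = (2,0)_4 → 2² + 0² = 4
4 = (1,0)_4 → 1² + 0² = 1  — reached 1.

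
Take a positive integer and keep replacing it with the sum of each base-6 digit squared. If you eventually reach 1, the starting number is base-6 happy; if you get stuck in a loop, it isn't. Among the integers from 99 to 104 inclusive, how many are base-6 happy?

1

99: 99 → 29 → 41 → 26 → 20 → 13 → 5 → 25 → 17 → 29  (repeats 29)
100: 100 → 36 → 1  (reaches 1)
101: 101 → 45 → 11 → 26 → 20 → 13 → 5 → 25 → 17 → 29 → 41 → 26  (repeats 26)
102: 102 → 29 → 41 → 26 → 20 → 13 → 5 → 25 → 17 → 29  (repeats 29)
103: 103 → 30 → 25 → 17 → 29 → 41 → 26 → 20 → 13 → 5 → 25  (repeats 25)
104: 104 → 33 → 34 → 41 → 26 → 20 → 13 → 5 → 25 → 17 → 29 → 41  (repeats 41)
base-6 happy: 100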